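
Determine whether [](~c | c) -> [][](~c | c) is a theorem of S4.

Valid

Tableau for the negation ~([](~c | c) -> [][](~c | c)):
1. ~([](~c | c) -> [][](~c | c)), 0
2. [](~c | c), 0
3. ~[][](~c | c), 0
4. ~c | c, 0
5. c, 0
6. ~[](~c | c), 1
7. ~c | c, 1
8. c, 1
9. ~(~c | c), 2
10. c, 2
11. ~c, 2
Accessibility: 0R0, 0R1, 0R2, 1R1, 1R2, 2R2
Branch closes: c and ~c both at 2.
Every branch of the negation's tableau closes; the branch above is one of them.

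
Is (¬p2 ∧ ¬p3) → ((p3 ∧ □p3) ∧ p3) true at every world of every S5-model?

Tableau for the negation ¬((¬p2 ∧ ¬p3) → ((p3 ∧ □p3) ∧ p3)):
1. ¬((¬p2 ∧ ¬p3) → ((p3 ∧ □p3) ∧ p3)), 0
2. ¬p2 ∧ ¬p3, 0   [¬→-rule on 1]
3. ¬((p3 ∧ □p3) ∧ p3), 0   [¬→-rule on 1]
4. ¬p2, 0   [∧-rule on 2]
5. ¬p3, 0   [∧-rule on 2]
Accessibility: 0R0
The negation has an open branch (countermodel exists).

Not valid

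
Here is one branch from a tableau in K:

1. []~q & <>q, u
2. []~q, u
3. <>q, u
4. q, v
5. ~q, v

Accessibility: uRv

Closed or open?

Closed

Both q and ~q appear at v.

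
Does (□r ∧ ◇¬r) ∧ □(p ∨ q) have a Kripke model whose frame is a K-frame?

1. (□r ∧ ◇¬r) ∧ □(p ∨ q), u
2. □r ∧ ◇¬r, u
3. □(p ∨ q), u
4. □r, u
5. ◇¬r, u
6. ¬r, v
7. p ∨ q, v
8. r, v
Accessibility: uRv
Branch closes: r and ¬r both at v.
All branches of the tableau close; one closing branch shown above.

Unsatisfiable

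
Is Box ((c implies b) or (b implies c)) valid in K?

Valid in K

Tableau for the negation not Box ((c implies b) or (b implies c)):
1. not Box ((c implies b) or (b implies c)), 0
2. not ((c implies b) or (b implies c)), 1   [neg-Box-rule on 1: fresh world 1, 0R1]
3. not (c implies b), 1   [neg-or-rule on 2]
4. not (b implies c), 1   [neg-or-rule on 2]
5. c, 1   [neg-implies-rule on 3]
6. not b, 1   [neg-implies-rule on 3]
7. b, 1   [neg-implies-rule on 4]
8. not c, 1   [neg-implies-rule on 4]
Accessibility: 0R1
Branch closes: b and not b both at 1.
All branches of the negation close; one closing branch shown above.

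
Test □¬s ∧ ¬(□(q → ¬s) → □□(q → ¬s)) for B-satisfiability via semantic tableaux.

1. □¬s ∧ ¬(□(q → ¬s) → □□(q → ¬s)), w0
2. □¬s, w0
3. ¬(□(q → ¬s) → □□(q → ¬s)), w0
4. □(q → ¬s), w0
5. ¬□□(q → ¬s), w0
6. ¬s, w0
7. q → ¬s, w0
8. ¬□(q → ¬s), w1
9. ¬s, w1
10. q → ¬s, w1
11. ¬(q → ¬s), w2
12. q, w2
13. s, w2
Accessibility: w0Rw0, w0Rw1, w1Rw0, w1Rw1, w1Rw2, w2Rw1, w2Rw2

Satisfiable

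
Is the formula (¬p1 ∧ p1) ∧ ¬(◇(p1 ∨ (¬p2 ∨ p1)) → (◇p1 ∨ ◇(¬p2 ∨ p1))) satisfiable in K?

No, unsatisfiable

1. (¬p1 ∧ p1) ∧ ¬(◇(p1 ∨ (¬p2 ∨ p1)) → (◇p1 ∨ ◇(¬p2 ∨ p1))), u
2. ¬p1 ∧ p1, u
3. ¬(◇(p1 ∨ (¬p2 ∨ p1)) → (◇p1 ∨ ◇(¬p2 ∨ p1))), u
4. ¬p1, u
5. p1, u
Branch closes: p1 and ¬p1 both at u.
All branches of the tableau close; one closing branch shown above.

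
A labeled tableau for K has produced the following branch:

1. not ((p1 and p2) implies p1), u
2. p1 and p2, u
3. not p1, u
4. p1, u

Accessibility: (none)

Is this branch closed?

Yes, closed

Both p1 and not p1 appear at u.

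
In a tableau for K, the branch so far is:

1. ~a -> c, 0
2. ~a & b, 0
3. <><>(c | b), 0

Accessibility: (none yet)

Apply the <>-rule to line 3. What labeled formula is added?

a fresh world 1 with 0R1, and <>(c | b) at 1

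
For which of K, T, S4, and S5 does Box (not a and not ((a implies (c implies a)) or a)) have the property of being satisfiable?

T-tableau for the formula:
1. Box (not a and not ((a implies (c implies a)) or a)), u
2. not a and not ((a implies (c implies a)) or a), u
3. not a, u
4. not ((a implies (c implies a)) or a), u
5. not (a implies (c implies a)), u
6. a, u
7. not (c implies a), u
Accessibility: uRu
Branch closes: a and not a both at u.
Every branch closes (one shown): unsatisfiable in T, hence also in S4, S5 (every S4/S5-frame is a T-frame).
K-tableau for the formula:
1. Box (not a and not ((a implies (c implies a)) or a)), u
Complete open branch: satisfiable in K.

K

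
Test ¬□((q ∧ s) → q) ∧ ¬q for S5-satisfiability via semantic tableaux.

No, unsatisfiable

1. ¬□((q ∧ s) → q) ∧ ¬q, w0
2. ¬□((q ∧ s) → q), w0
3. ¬q, w0
4. ¬((q ∧ s) → q), w1
5. q ∧ s, w1
6. ¬q, w1
7. q, w1
8. s, w1
Accessibility: w0Rw0, w0Rw1, w1Rw0, w1Rw1
Branch closes: q and ¬q both at w1.
(One branch shown.) All branches close.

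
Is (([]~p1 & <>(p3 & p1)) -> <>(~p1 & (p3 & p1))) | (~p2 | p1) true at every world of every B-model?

Valid

Tableau for the negation ~((([]~p1 & <>(p3 & p1)) -> <>(~p1 & (p3 & p1))) | (~p2 | p1)):
1. ~((([]~p1 & <>(p3 & p1)) -> <>(~p1 & (p3 & p1))) | (~p2 | p1)), 0
2. ~(([]~p1 & <>(p3 & p1)) -> <>(~p1 & (p3 & p1))), 0
3. ~(~p2 | p1), 0
4. []~p1 & <>(p3 & p1), 0
5. ~<>(~p1 & (p3 & p1)), 0
6. p2, 0
7. ~p1, 0
8. []~p1, 0
9. <>(p3 & p1), 0
10. ~(~p1 & (p3 & p1)), 0
11. ~(p3 & p1), 0
12. p3 & p1, 1
13. p3, 1
14. p1, 1
15. ~(~p1 & (p3 & p1)), 1
16. ~p1, 1
Accessibility: 0R0, 0R1, 1R0, 1R1
Branch closes: p1 and ~p1 both at 1.
All branches of the negation close; one closing branch shown above.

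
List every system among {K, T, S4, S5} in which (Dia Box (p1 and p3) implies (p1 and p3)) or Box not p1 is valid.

S5

S4-tableau for the negation not ((Dia Box (p1 and p3) implies (p1 and p3)) or Box not p1):
1. not ((Dia Box (p1 and p3) implies (p1 and p3)) or Box not p1), u
2. not (Dia Box (p1 and p3) implies (p1 and p3)), u
3. not Box not p1, u
4. Dia Box (p1 and p3), u
5. not (p1 and p3), u
6. not p3, u
7. p1, v
8. Box (p1 and p3), w
9. p1 and p3, w
10. p1, w
11. p3, w
Accessibility: uRu, uRv, uRw, vRv, wRw
Complete open branch: countermodel on an S4-frame, so not valid in S4, nor in K, T (the same frame is also a K-frame and a T-frame).
S5-tableau for the negation not ((Dia Box (p1 and p3) implies (p1 and p3)) or Box not p1):
1. not ((Dia Box (p1 and p3) implies (p1 and p3)) or Box not p1), u
2. not (Dia Box (p1 and p3) implies (p1 and p3)), u
3. not Box not p1, u
4. Dia Box (p1 and p3), u
5. not (p1 and p3), u
6. not p3, u
7. p1, v
8. Box (p1 and p3), w
9. p1 and p3, u
10. p1, u
11. p3, u
Accessibility: uRu, uRv, uRw, vRu, vRv, vRw, wRu, wRv, wRw
Branch closes: p3 and not p3 both at u.
Every branch closes (one shown): valid in S5.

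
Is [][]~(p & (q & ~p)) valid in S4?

Tableau for the negation ~[][]~(p & (q & ~p)):
1. ~[][]~(p & (q & ~p)), w0
2. ~[]~(p & (q & ~p)), w1
3. p & (q & ~p), w2
4. p, w2
5. q & ~p, w2
6. q, w2
7. ~p, w2
Accessibility: w0Rw0, w0Rw1, w0Rw2, w1Rw1, w1Rw2, w2Rw2
Branch closes: p and ~p both at w2.
All branches of the negation close; one closing branch shown above.

Valid in S4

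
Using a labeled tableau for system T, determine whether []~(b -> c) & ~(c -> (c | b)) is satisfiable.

1. []~(b -> c) & ~(c -> (c | b)), w0
2. []~(b -> c), w0   [&-rule on 1]
3. ~(c -> (c | b)), w0   [&-rule on 1]
4. c, w0   [~->-rule on 3]
5. ~(c | b), w0   [~->-rule on 3]
6. ~c, w0   [~|-rule on 5]
7. ~b, w0   [~|-rule on 5]
Accessibility: w0Rw0
Branch closes: c and ~c both at w0.
All branches of the tableau close; one closing branch shown above.

Unsatisfiable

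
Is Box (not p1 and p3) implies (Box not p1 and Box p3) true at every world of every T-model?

Valid

Tableau for the negation not (Box (not p1 and p3) implies (Box not p1 and Box p3)):
1. not (Box (not p1 and p3) implies (Box not p1 and Box p3)), u
2. Box (not p1 and p3), u
3. not (Box not p1 and Box p3), u
4. not p1 and p3, u
5. not p1, u
6. p3, u
7. not Box p3, u
8. not p3, v
9. not p1 and p3, v
10. not p1, v
11. p3, v
Accessibility: uRu, uRv, vRv
Branch closes: p3 and not p3 both at v.
Every branch of the negation's tableau closes; the branch above is one of them.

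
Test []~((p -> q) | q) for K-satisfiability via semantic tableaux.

Yes, satisfiable

1. []~((p -> q) | q), u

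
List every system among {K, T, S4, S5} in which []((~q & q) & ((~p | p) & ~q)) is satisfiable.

K

T-tableau for the formula:
1. []((~q & q) & ((~p | p) & ~q)), 0
2. (~q & q) & ((~p | p) & ~q), 0
3. ~q & q, 0
4. (~p | p) & ~q, 0
5. ~q, 0
6. q, 0
Accessibility: 0R0
Branch closes: q and ~q both at 0.
Every branch closes (one shown): unsatisfiable in T, hence also in S4, S5 (every S4/S5-frame is a T-frame).
K-tableau for the formula:
1. []((~q & q) & ((~p | p) & ~q)), 0
Complete open branch: satisfiable in K.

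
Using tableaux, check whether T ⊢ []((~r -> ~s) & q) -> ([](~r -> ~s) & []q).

Tableau for the negation ~([]((~r -> ~s) & q) -> ([](~r -> ~s) & []q)):
1. ~([]((~r -> ~s) & q) -> ([](~r -> ~s) & []q)), w0
2. []((~r -> ~s) & q), w0   [~->-rule on 1]
3. ~([](~r -> ~s) & []q), w0   [~->-rule on 1]
4. (~r -> ~s) & q, w0   [[]-rule on 2 via w0Rw0]
5. ~r -> ~s, w0   [&-rule on 4]
6. q, w0   [&-rule on 4]
7. ~[](~r -> ~s), w0   [~&-rule on 3 (branches; this branch)]
8. ~s, w0   [->-rule on 5 (branches; this branch)]
9. ~(~r -> ~s), w1   [~[]-rule on 7: fresh world w1, w0Rw1]
10. ~r, w1   [~->-rule on 9]
11. s, w1   [~->-rule on 9]
12. (~r -> ~s) & q, w1   [[]-rule on 2 via w0Rw1]
13. ~r -> ~s, w1   [&-rule on 12]
14. q, w1   [&-rule on 12]
15. ~s, w1   [->-rule on 13 (branches; this branch)]
Accessibility: w0Rw0, w0Rw1, w1Rw1
Branch closes: s and ~s both at w1.
All branches of the negation close; one closing branch shown above.

Valid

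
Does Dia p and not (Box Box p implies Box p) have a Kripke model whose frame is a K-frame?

Satisfiable

1. Dia p and not (Box Box p implies Box p), w0
2. Dia p, w0   [and-rule on 1]
3. not (Box Box p implies Box p), w0   [and-rule on 1]
4. Box Box p, w0   [neg-implies-rule on 3]
5. not Box p, w0   [neg-implies-rule on 3]
6. p, w1   [Dia-rule on 2: fresh world w1, w0Rw1]
7. Box p, w1   [Box-rule on 4 via w0Rw1]
8. not p, w2   [neg-Box-rule on 5: fresh world w2, w0Rw2]
9. Box p, w2   [Box-rule on 4 via w0Rw2]
Accessibility: w0Rw1, w0Rw2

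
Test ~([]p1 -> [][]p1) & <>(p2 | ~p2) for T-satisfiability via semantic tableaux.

1. ~([]p1 -> [][]p1) & <>(p2 | ~p2), 0
2. ~([]p1 -> [][]p1), 0
3. <>(p2 | ~p2), 0
4. []p1, 0
5. ~[][]p1, 0
6. p1, 0
7. p2 | ~p2, 1
8. p1, 1
9. ~p2, 1
10. ~[]p1, 2
11. p1, 2
12. ~p1, 3
Accessibility: 0R0, 0R1, 0R2, 1R1, 2R2, 2R3, 3R3

Satisfiable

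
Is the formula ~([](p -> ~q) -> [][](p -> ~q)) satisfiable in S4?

No, unsatisfiable

1. ~([](p -> ~q) -> [][](p -> ~q)), w0
2. [](p -> ~q), w0
3. ~[][](p -> ~q), w0
4. p -> ~q, w0
5. ~q, w0
6. ~[](p -> ~q), w1
7. p -> ~q, w1
8. ~q, w1
9. ~(p -> ~q), w2
10. p, w2
11. q, w2
12. p -> ~q, w2
13. ~q, w2
Accessibility: w0Rw0, w0Rw1, w0Rw2, w1Rw1, w1Rw2, w2Rw2
Branch closes: q and ~q both at w2.
All branches of the tableau close; one closing branch shown above.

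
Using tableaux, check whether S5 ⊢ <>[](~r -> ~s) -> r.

Tableau for the negation ~(<>[](~r -> ~s) -> r):
1. ~(<>[](~r -> ~s) -> r), u
2. <>[](~r -> ~s), u
3. ~r, u
4. [](~r -> ~s), v
5. ~r -> ~s, u
6. ~r -> ~s, v
7. ~s, u
8. ~s, v
Accessibility: uRu, uRv, vRu, vRv
The negation has an open branch (countermodel exists).

Not valid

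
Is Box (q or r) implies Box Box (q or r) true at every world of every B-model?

No, not valid

Tableau for the negation not (Box (q or r) implies Box Box (q or r)):
1. not (Box (q or r) implies Box Box (q or r)), w0
2. Box (q or r), w0   [neg-implies-rule on 1]
3. not Box Box (q or r), w0   [neg-implies-rule on 1]
4. q or r, w0   [Box-rule on 2 via w0Rw0]
5. r, w0   [or-rule on 4 (branches; this branch)]
6. not Box (q or r), w1   [neg-Box-rule on 3: fresh world w1, w0Rw1]
7. q or r, w1   [Box-rule on 2 via w0Rw1]
8. r, w1   [or-rule on 7 (branches; this branch)]
9. not (q or r), w2   [neg-Box-rule on 6: fresh world w2, w1Rw2]
10. not q, w2   [neg-or-rule on 9]
11. not r, w2   [neg-or-rule on 9]
Accessibility: w0Rw0, w0Rw1, w1Rw0, w1Rw1, w1Rw2, w2Rw1, w2Rw2
The negation has an open branch (countermodel exists).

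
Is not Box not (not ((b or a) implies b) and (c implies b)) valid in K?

Not valid

Tableau for the negation Box not (not ((b or a) implies b) and (c implies b)):
1. Box not (not ((b or a) implies b) and (c implies b)), u
The negation has an open branch (countermodel exists).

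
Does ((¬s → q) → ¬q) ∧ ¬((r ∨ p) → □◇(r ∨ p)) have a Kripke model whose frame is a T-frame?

1. ((¬s → q) → ¬q) ∧ ¬((r ∨ p) → □◇(r ∨ p)), 0
2. (¬s → q) → ¬q, 0
3. ¬((r ∨ p) → □◇(r ∨ p)), 0
4. r ∨ p, 0
5. ¬□◇(r ∨ p), 0
6. ¬q, 0
7. p, 0
8. ¬◇(r ∨ p), 1
9. ¬(r ∨ p), 1
10. ¬r, 1
11. ¬p, 1
Accessibility: 0R0, 0R1, 1R1

Satisfiable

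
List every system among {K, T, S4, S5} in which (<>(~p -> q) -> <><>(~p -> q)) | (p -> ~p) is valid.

K-tableau for the negation ~((<>(~p -> q) -> <><>(~p -> q)) | (p -> ~p)):
1. ~((<>(~p -> q) -> <><>(~p -> q)) | (p -> ~p)), u
2. ~(<>(~p -> q) -> <><>(~p -> q)), u
3. ~(p -> ~p), u
4. <>(~p -> q), u
5. ~<><>(~p -> q), u
6. p, u
7. ~p -> q, v
8. ~<>(~p -> q), v
9. q, v
Accessibility: uRv
Complete open branch: countermodel on a K-frame, so not valid in K.
T-tableau for the negation ~((<>(~p -> q) -> <><>(~p -> q)) | (p -> ~p)):
1. ~((<>(~p -> q) -> <><>(~p -> q)) | (p -> ~p)), u
2. ~(<>(~p -> q) -> <><>(~p -> q)), u
3. ~(p -> ~p), u
4. <>(~p -> q), u
5. ~<><>(~p -> q), u
6. p, u
7. ~<>(~p -> q), u
8. ~(~p -> q), u
9. ~p, u
10. ~q, u
Accessibility: uRu
Branch closes: p and ~p both at u.
Every branch closes (one shown): valid in T, hence also in S4, S5 (every theorem of T is a theorem of S4 and S5).

T, S4, S5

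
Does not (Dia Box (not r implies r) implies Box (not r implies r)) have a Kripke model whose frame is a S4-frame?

1. not (Dia Box (not r implies r) implies Box (not r implies r)), 0
2. Dia Box (not r implies r), 0
3. not Box (not r implies r), 0
4. Box (not r implies r), 1
5. not r implies r, 1
6. r, 1
7. not (not r implies r), 2
8. not r, 2
Accessibility: 0R0, 0R1, 0R2, 1R1, 2R2

Satisfiable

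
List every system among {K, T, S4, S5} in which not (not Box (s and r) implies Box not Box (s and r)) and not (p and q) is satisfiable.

K, T, S4

S4-tableau for the formula:
1. not (not Box (s and r) implies Box not Box (s and r)) and not (p and q), u
2. not (not Box (s and r) implies Box not Box (s and r)), u
3. not (p and q), u
4. not Box (s and r), u
5. not Box not Box (s and r), u
6. not q, u
7. not (s and r), v
8. not r, v
9. Box (s and r), w
10. s and r, w
11. s, w
12. r, w
Accessibility: uRu, uRv, uRw, vRv, wRw
Complete open branch: satisfiable in S4, hence also in K, T (this S4-model is also a K-model and a T-model).
S5-tableau for the formula:
1. not (not Box (s and r) implies Box not Box (s and r)) and not (p and q), u
2. not (not Box (s and r) implies Box not Box (s and r)), u
3. not (p and q), u
4. not Box (s and r), u
5. not Box not Box (s and r), u
6. not q, u
7. not (s and r), v
8. not r, v
9. Box (s and r), w
10. s and r, u
11. s, u
12. r, u
13. s and r, v
14. s, v
15. r, v
Accessibility: uRu, uRv, uRw, vRu, vRv, vRw, wRu, wRv, wRw
Branch closes: r and not r both at v.
Every branch closes (one shown): unsatisfiable in S5.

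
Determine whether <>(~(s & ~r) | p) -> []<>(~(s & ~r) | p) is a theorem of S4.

Invalid (countermodel exists)

Tableau for the negation ~(<>(~(s & ~r) | p) -> []<>(~(s & ~r) | p)):
1. ~(<>(~(s & ~r) | p) -> []<>(~(s & ~r) | p)), u
2. <>(~(s & ~r) | p), u
3. ~[]<>(~(s & ~r) | p), u
4. ~(s & ~r) | p, v
5. p, v
6. ~<>(~(s & ~r) | p), w
7. ~(~(s & ~r) | p), w
8. s & ~r, w
9. ~p, w
10. s, w
11. ~r, w
Accessibility: uRu, uRv, uRw, vRv, wRw
The negation has an open branch (countermodel exists).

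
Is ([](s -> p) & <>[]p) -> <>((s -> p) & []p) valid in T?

Tableau for the negation ~(([](s -> p) & <>[]p) -> <>((s -> p) & []p)):
1. ~(([](s -> p) & <>[]p) -> <>((s -> p) & []p)), u
2. [](s -> p) & <>[]p, u   [~->-rule on 1]
3. ~<>((s -> p) & []p), u   [~->-rule on 1]
4. [](s -> p), u   [&-rule on 2]
5. <>[]p, u   [&-rule on 2]
6. ~((s -> p) & []p), u   [~<>-rule on 3 via uRu]
7. s -> p, u   [[]-rule on 4 via uRu]
8. ~[]p, u   [~&-rule on 6 (branches; this branch)]
9. p, u   [->-rule on 7 (branches; this branch)]
10. []p, v   [<>-rule on 5: fresh world v, uRv]
11. ~((s -> p) & []p), v   [~<>-rule on 3 via uRv]
12. s -> p, v   [[]-rule on 4 via uRv]
13. p, v   [[]-rule on 10 via vRv]
14. ~[]p, v   [~&-rule on 11 (branches; this branch)]
15. ~p, w   [~[]-rule on 8: fresh world w, uRw]
16. ~((s -> p) & []p), w   [~<>-rule on 3 via uRw]
17. s -> p, w   [[]-rule on 4 via uRw]
18. ~[]p, w   [~&-rule on 16 (branches; this branch)]
19. ~s, w   [->-rule on 17 (branches; this branch)]
20. ~p, x   [~[]-rule on 14: fresh world x, vRx]
21. p, x   [[]-rule on 10 via vRx]
Accessibility: uRu, uRv, uRw, vRv, vRx, wRw, xRx
Branch closes: p and ~p both at x.
Every branch of the negation's tableau closes; the branch above is one of them.

Valid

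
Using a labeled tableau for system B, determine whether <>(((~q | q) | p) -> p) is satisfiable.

1. <>(((~q | q) | p) -> p), w0
2. ((~q | q) | p) -> p, w1
3. p, w1
Accessibility: w0Rw0, w0Rw1, w1Rw0, w1Rw1

Yes, satisfiable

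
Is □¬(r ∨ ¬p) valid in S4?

Tableau for the negation ¬□¬(r ∨ ¬p):
1. ¬□¬(r ∨ ¬p), 0
2. r ∨ ¬p, 1
3. ¬p, 1
Accessibility: 0R0, 0R1, 1R1
The negation has an open branch (countermodel exists).

No, not valid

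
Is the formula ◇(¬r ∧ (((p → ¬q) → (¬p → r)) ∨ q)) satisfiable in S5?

Satisfiable (open branch found)

1. ◇(¬r ∧ (((p → ¬q) → (¬p → r)) ∨ q)), w0
2. ¬r ∧ (((p → ¬q) → (¬p → r)) ∨ q), w1
3. ¬r, w1
4. ((p → ¬q) → (¬p → r)) ∨ q, w1
5. q, w1
Accessibility: w0Rw0, w0Rw1, w1Rw0, w1Rw1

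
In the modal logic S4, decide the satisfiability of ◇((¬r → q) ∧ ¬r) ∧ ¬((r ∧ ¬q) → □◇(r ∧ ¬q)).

Satisfiable (open branch found)

1. ◇((¬r → q) ∧ ¬r) ∧ ¬((r ∧ ¬q) → □◇(r ∧ ¬q)), u
2. ◇((¬r → q) ∧ ¬r), u
3. ¬((r ∧ ¬q) → □◇(r ∧ ¬q)), u
4. r ∧ ¬q, u
5. ¬□◇(r ∧ ¬q), u
6. r, u
7. ¬q, u
8. (¬r → q) ∧ ¬r, v
9. ¬r → q, v
10. ¬r, v
11. q, v
12. ¬◇(r ∧ ¬q), w
13. ¬(r ∧ ¬q), w
14. q, w
Accessibility: uRu, uRv, uRw, vRv, wRw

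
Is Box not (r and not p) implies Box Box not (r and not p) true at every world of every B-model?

Tableau for the negation not (Box not (r and not p) implies Box Box not (r and not p)):
1. not (Box not (r and not p) implies Box Box not (r and not p)), u
2. Box not (r and not p), u   [neg-implies-rule on 1]
3. not Box Box not (r and not p), u   [neg-implies-rule on 1]
4. not (r and not p), u   [Box-rule on 2 via uRu]
5. p, u   [neg-and-rule on 4 (branches; this branch)]
6. not Box not (r and not p), v   [neg-Box-rule on 3: fresh world v, uRv]
7. not (r and not p), v   [Box-rule on 2 via uRv]
8. p, v   [neg-and-rule on 7 (branches; this branch)]
9. r and not p, w   [neg-Box-rule on 6: fresh world w, vRw]
10. r, w   [and-rule on 9]
11. not p, w   [and-rule on 9]
Accessibility: uRu, uRv, vRu, vRv, vRw, wRv, wRw
The negation has an open branch (countermodel exists).

Not valid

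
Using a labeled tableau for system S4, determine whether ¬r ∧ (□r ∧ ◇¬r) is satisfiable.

1. ¬r ∧ (□r ∧ ◇¬r), w0
2. ¬r, w0
3. □r ∧ ◇¬r, w0
4. □r, w0
5. ◇¬r, w0
6. r, w0
Accessibility: w0Rw0
Branch closes: r and ¬r both at w0.
(One branch shown.) All branches close.

Unsatisfiable (every branch closes)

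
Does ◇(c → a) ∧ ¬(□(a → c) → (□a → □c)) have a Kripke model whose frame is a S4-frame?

No, unsatisfiable

1. ◇(c → a) ∧ ¬(□(a → c) → (□a → □c)), w0
2. ◇(c → a), w0
3. ¬(□(a → c) → (□a → □c)), w0
4. □(a → c), w0
5. ¬(□a → □c), w0
6. □a, w0
7. ¬□c, w0
8. a → c, w0
9. a, w0
10. c, w0
11. c → a, w1
12. a → c, w1
13. a, w1
14. c, w1
15. ¬c, w2
16. a → c, w2
17. a, w2
18. c, w2
Accessibility: w0Rw0, w0Rw1, w0Rw2, w1Rw1, w2Rw2
Branch closes: c and ¬c both at w2.
Every branch closes; the branch above is one of them.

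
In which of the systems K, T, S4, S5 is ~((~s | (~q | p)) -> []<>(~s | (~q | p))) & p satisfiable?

K, T, S4

S5-tableau for the formula:
1. ~((~s | (~q | p)) -> []<>(~s | (~q | p))) & p, u
2. ~((~s | (~q | p)) -> []<>(~s | (~q | p))), u
3. p, u
4. ~s | (~q | p), u
5. ~[]<>(~s | (~q | p)), u
6. ~q | p, u
7. ~<>(~s | (~q | p)), v
8. ~(~s | (~q | p)), u
9. s, u
10. ~(~q | p), u
11. q, u
12. ~p, u
Accessibility: uRu, uRv, vRu, vRv
Branch closes: p and ~p both at u.
Every branch closes (one shown): unsatisfiable in S5.
S4-tableau for the formula:
1. ~((~s | (~q | p)) -> []<>(~s | (~q | p))) & p, u
2. ~((~s | (~q | p)) -> []<>(~s | (~q | p))), u
3. p, u
4. ~s | (~q | p), u
5. ~[]<>(~s | (~q | p)), u
6. ~q | p, u
7. ~<>(~s | (~q | p)), v
8. ~(~s | (~q | p)), v
9. s, v
10. ~(~q | p), v
11. q, v
12. ~p, v
Accessibility: uRu, uRv, vRv
Complete open branch: satisfiable in S4, hence also in K, T (this S4-model is also a K-model and a T-model).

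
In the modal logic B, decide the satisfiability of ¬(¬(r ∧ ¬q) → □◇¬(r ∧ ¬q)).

1. ¬(¬(r ∧ ¬q) → □◇¬(r ∧ ¬q)), w0
2. ¬(r ∧ ¬q), w0
3. ¬□◇¬(r ∧ ¬q), w0
4. q, w0
5. ¬◇¬(r ∧ ¬q), w1
6. r ∧ ¬q, w0
7. r, w0
8. ¬q, w0
Accessibility: w0Rw0, w0Rw1, w1Rw0, w1Rw1
Branch closes: q and ¬q both at w0.
All branches of the tableau close; one closing branch shown above.

Unsatisfiable (every branch closes)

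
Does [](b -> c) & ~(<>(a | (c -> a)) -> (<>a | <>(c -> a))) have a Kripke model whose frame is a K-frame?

No, unsatisfiable

1. [](b -> c) & ~(<>(a | (c -> a)) -> (<>a | <>(c -> a))), w0
2. [](b -> c), w0
3. ~(<>(a | (c -> a)) -> (<>a | <>(c -> a))), w0
4. <>(a | (c -> a)), w0
5. ~(<>a | <>(c -> a)), w0
6. ~<>a, w0
7. ~<>(c -> a), w0
8. a | (c -> a), w1
9. b -> c, w1
10. ~a, w1
11. ~(c -> a), w1
12. c, w1
13. c -> a, w1
14. a, w1
Accessibility: w0Rw1
Branch closes: a and ~a both at w1.
Every branch closes; the branch above is one of them.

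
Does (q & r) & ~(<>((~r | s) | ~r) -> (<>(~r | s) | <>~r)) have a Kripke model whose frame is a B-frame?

1. (q & r) & ~(<>((~r | s) | ~r) -> (<>(~r | s) | <>~r)), w0
2. q & r, w0
3. ~(<>((~r | s) | ~r) -> (<>(~r | s) | <>~r)), w0
4. q, w0
5. r, w0
6. <>((~r | s) | ~r), w0
7. ~(<>(~r | s) | <>~r), w0
8. ~<>(~r | s), w0
9. ~<>~r, w0
10. ~(~r | s), w0
11. ~s, w0
12. (~r | s) | ~r, w1
13. ~(~r | s), w1
14. r, w1
15. ~s, w1
16. ~r | s, w1
17. s, w1
Accessibility: w0Rw0, w0Rw1, w1Rw0, w1Rw1
Branch closes: s and ~s both at w1.
Every branch closes; the branch above is one of them.

Unsatisfiable (every branch closes)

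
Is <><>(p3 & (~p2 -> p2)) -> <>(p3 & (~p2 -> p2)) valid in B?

No, not valid

Tableau for the negation ~(<><>(p3 & (~p2 -> p2)) -> <>(p3 & (~p2 -> p2))):
1. ~(<><>(p3 & (~p2 -> p2)) -> <>(p3 & (~p2 -> p2))), 0
2. <><>(p3 & (~p2 -> p2)), 0
3. ~<>(p3 & (~p2 -> p2)), 0
4. ~(p3 & (~p2 -> p2)), 0
5. ~(~p2 -> p2), 0
6. ~p2, 0
7. <>(p3 & (~p2 -> p2)), 1
8. ~(p3 & (~p2 -> p2)), 1
9. ~(~p2 -> p2), 1
10. ~p2, 1
11. p3 & (~p2 -> p2), 2
12. p3, 2
13. ~p2 -> p2, 2
14. p2, 2
Accessibility: 0R0, 0R1, 1R0, 1R1, 1R2, 2R1, 2R2
The negation has an open branch (countermodel exists).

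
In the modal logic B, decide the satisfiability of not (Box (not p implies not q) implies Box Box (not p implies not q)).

Yes, satisfiable

1. not (Box (not p implies not q) implies Box Box (not p implies not q)), 0
2. Box (not p implies not q), 0   [neg-implies-rule on 1]
3. not Box Box (not p implies not q), 0   [neg-implies-rule on 1]
4. not p implies not q, 0   [Box-rule on 2 via 0R0]
5. not q, 0   [implies-rule on 4 (branches; this branch)]
6. not Box (not p implies not q), 1   [neg-Box-rule on 3: fresh world 1, 0R1]
7. not p implies not q, 1   [Box-rule on 2 via 0R1]
8. not q, 1   [implies-rule on 7 (branches; this branch)]
9. not (not p implies not q), 2   [neg-Box-rule on 6: fresh world 2, 1R2]
10. not p, 2   [neg-implies-rule on 9]
11. q, 2   [neg-implies-rule on 9]
Accessibility: 0R0, 0R1, 1R0, 1R1, 1R2, 2R1, 2R2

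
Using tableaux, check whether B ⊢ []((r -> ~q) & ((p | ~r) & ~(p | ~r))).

Tableau for the negation ~[]((r -> ~q) & ((p | ~r) & ~(p | ~r))):
1. ~[]((r -> ~q) & ((p | ~r) & ~(p | ~r))), w0
2. ~((r -> ~q) & ((p | ~r) & ~(p | ~r))), w1
3. ~((p | ~r) & ~(p | ~r)), w1
4. p | ~r, w1
5. ~r, w1
Accessibility: w0Rw0, w0Rw1, w1Rw0, w1Rw1
The negation has an open branch (countermodel exists).

Not valid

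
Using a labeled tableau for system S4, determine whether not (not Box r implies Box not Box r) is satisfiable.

1. not (not Box r implies Box not Box r), 0
2. not Box r, 0
3. not Box not Box r, 0
4. not r, 1
5. Box r, 2
6. r, 2
Accessibility: 0R0, 0R1, 0R2, 1R1, 2R2

Satisfiable (open branch found)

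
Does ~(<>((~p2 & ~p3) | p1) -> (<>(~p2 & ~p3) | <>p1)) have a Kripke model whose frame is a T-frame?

No, unsatisfiable

1. ~(<>((~p2 & ~p3) | p1) -> (<>(~p2 & ~p3) | <>p1)), u
2. <>((~p2 & ~p3) | p1), u   [~->-rule on 1]
3. ~(<>(~p2 & ~p3) | <>p1), u   [~->-rule on 1]
4. ~<>(~p2 & ~p3), u   [~|-rule on 3]
5. ~<>p1, u   [~|-rule on 3]
6. ~(~p2 & ~p3), u   [~<>-rule on 4 via uRu]
7. ~p1, u   [~<>-rule on 5 via uRu]
8. p3, u   [~&-rule on 6 (branches; this branch)]
9. (~p2 & ~p3) | p1, v   [<>-rule on 2: fresh world v, uRv]
10. ~(~p2 & ~p3), v   [~<>-rule on 4 via uRv]
11. ~p1, v   [~<>-rule on 5 via uRv]
12. ~p2 & ~p3, v   [|-rule on 9 (branches; this branch)]
13. ~p2, v   [&-rule on 12]
14. ~p3, v   [&-rule on 12]
15. p3, v   [~&-rule on 10 (branches; this branch)]
Accessibility: uRu, uRv, vRv
Branch closes: p3 and ~p3 both at v.
(One branch shown.) All branches close.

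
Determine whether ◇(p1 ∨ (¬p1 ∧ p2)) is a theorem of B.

Tableau for the negation ¬◇(p1 ∨ (¬p1 ∧ p2)):
1. ¬◇(p1 ∨ (¬p1 ∧ p2)), u
2. ¬(p1 ∨ (¬p1 ∧ p2)), u
3. ¬p1, u
4. ¬(¬p1 ∧ p2), u
5. ¬p2, u
Accessibility: uRu
The negation has an open branch (countermodel exists).

Invalid (countermodel exists)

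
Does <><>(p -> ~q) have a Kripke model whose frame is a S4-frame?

1. <><>(p -> ~q), w0
2. <>(p -> ~q), w1
3. p -> ~q, w2
4. ~q, w2
Accessibility: w0Rw0, w0Rw1, w0Rw2, w1Rw1, w1Rw2, w2Rw2

Yes, satisfiable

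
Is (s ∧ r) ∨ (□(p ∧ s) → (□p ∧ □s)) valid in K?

Valid in K

Tableau for the negation ¬((s ∧ r) ∨ (□(p ∧ s) → (□p ∧ □s))):
1. ¬((s ∧ r) ∨ (□(p ∧ s) → (□p ∧ □s))), w0
2. ¬(s ∧ r), w0   [¬∨-rule on 1]
3. ¬(□(p ∧ s) → (□p ∧ □s)), w0   [¬∨-rule on 1]
4. □(p ∧ s), w0   [¬→-rule on 3]
5. ¬(□p ∧ □s), w0   [¬→-rule on 3]
6. ¬r, w0   [¬∧-rule on 2 (branches; this branch)]
7. ¬□s, w0   [¬∧-rule on 5 (branches; this branch)]
8. ¬s, w1   [¬□-rule on 7: fresh world w1, w0Rw1]
9. p ∧ s, w1   [□-rule on 4 via w0Rw1]
10. p, w1   [∧-rule on 9]
11. s, w1   [∧-rule on 9]
Accessibility: w0Rw1
Branch closes: s and ¬s both at w1.
All branches of the negation close; one closing branch shown above.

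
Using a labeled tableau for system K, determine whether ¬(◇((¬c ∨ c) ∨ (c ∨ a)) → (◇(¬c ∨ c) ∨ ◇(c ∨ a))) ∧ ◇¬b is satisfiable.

No, unsatisfiable

1. ¬(◇((¬c ∨ c) ∨ (c ∨ a)) → (◇(¬c ∨ c) ∨ ◇(c ∨ a))) ∧ ◇¬b, w0
2. ¬(◇((¬c ∨ c) ∨ (c ∨ a)) → (◇(¬c ∨ c) ∨ ◇(c ∨ a))), w0
3. ◇¬b, w0
4. ◇((¬c ∨ c) ∨ (c ∨ a)), w0
5. ¬(◇(¬c ∨ c) ∨ ◇(c ∨ a)), w0
6. ¬◇(¬c ∨ c), w0
7. ¬◇(c ∨ a), w0
8. ¬b, w1
9. ¬(¬c ∨ c), w1
10. c, w1
11. ¬c, w1
Accessibility: w0Rw1
Branch closes: c and ¬c both at w1.
(One branch shown.) All branches close.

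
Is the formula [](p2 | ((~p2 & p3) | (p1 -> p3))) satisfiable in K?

Satisfiable

1. [](p2 | ((~p2 & p3) | (p1 -> p3))), u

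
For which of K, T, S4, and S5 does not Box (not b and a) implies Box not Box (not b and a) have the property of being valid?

S5

S4-tableau for the negation not (not Box (not b and a) implies Box not Box (not b and a)):
1. not (not Box (not b and a) implies Box not Box (not b and a)), u
2. not Box (not b and a), u
3. not Box not Box (not b and a), u
4. not (not b and a), v
5. not a, v
6. Box (not b and a), w
7. not b and a, w
8. not b, w
9. a, w
Accessibility: uRu, uRv, uRw, vRv, wRw
Complete open branch: countermodel on an S4-frame, so not valid in S4, nor in K, T (the same frame is also a K-frame and a T-frame).
S5-tableau for the negation not (not Box (not b and a) implies Box not Box (not b and a)):
1. not (not Box (not b and a) implies Box not Box (not b and a)), u
2. not Box (not b and a), u
3. not Box not Box (not b and a), u
4. not (not b and a), v
5. not a, v
6. Box (not b and a), w
7. not b and a, u
8. not b, u
9. a, u
10. not b and a, v
11. not b, v
12. a, v
Accessibility: uRu, uRv, uRw, vRu, vRv, vRw, wRu, wRv, wRw
Branch closes: a and not a both at v.
Every branch closes (one shown): valid in S5.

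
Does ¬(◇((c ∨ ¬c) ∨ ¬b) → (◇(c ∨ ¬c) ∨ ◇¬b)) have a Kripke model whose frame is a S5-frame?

1. ¬(◇((c ∨ ¬c) ∨ ¬b) → (◇(c ∨ ¬c) ∨ ◇¬b)), u
2. ◇((c ∨ ¬c) ∨ ¬b), u   [¬→-rule on 1]
3. ¬(◇(c ∨ ¬c) ∨ ◇¬b), u   [¬→-rule on 1]
4. ¬◇(c ∨ ¬c), u   [¬∨-rule on 3]
5. ¬◇¬b, u   [¬∨-rule on 3]
6. ¬(c ∨ ¬c), u   [¬◇-rule on 4 via uRu]
7. ¬c, u   [¬∨-rule on 6]
8. c, u   [¬∨-rule on 6]
Accessibility: uRu
Branch closes: c and ¬c both at u.
Every branch closes; the branch above is one of them.

No, unsatisfiable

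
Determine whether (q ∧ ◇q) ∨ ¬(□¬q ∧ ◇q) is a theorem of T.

Valid

Tableau for the negation ¬((q ∧ ◇q) ∨ ¬(□¬q ∧ ◇q)):
1. ¬((q ∧ ◇q) ∨ ¬(□¬q ∧ ◇q)), w0
2. ¬(q ∧ ◇q), w0
3. □¬q ∧ ◇q, w0
4. □¬q, w0
5. ◇q, w0
6. ¬q, w0
7. ¬◇q, w0
8. q, w1
9. ¬q, w1
Accessibility: w0Rw0, w0Rw1, w1Rw1
Branch closes: q and ¬q both at w1.
Every branch of the negation's tableau closes; the branch above is one of them.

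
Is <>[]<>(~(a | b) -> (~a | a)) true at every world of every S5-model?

Yes, valid

Tableau for the negation ~<>[]<>(~(a | b) -> (~a | a)):
1. ~<>[]<>(~(a | b) -> (~a | a)), w0
2. ~[]<>(~(a | b) -> (~a | a)), w0
3. ~<>(~(a | b) -> (~a | a)), w1
4. ~[]<>(~(a | b) -> (~a | a)), w1
5. ~(~(a | b) -> (~a | a)), w0
6. ~(a | b), w0
7. ~(~a | a), w0
8. ~a, w0
9. ~b, w0
10. a, w0
Accessibility: w0Rw0, w0Rw1, w1Rw0, w1Rw1
Branch closes: a and ~a both at w0.
All branches of the negation close; one closing branch shown above.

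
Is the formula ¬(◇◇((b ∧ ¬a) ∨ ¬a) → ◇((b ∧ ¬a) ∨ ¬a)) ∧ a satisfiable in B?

1. ¬(◇◇((b ∧ ¬a) ∨ ¬a) → ◇((b ∧ ¬a) ∨ ¬a)) ∧ a, 0
2. ¬(◇◇((b ∧ ¬a) ∨ ¬a) → ◇((b ∧ ¬a) ∨ ¬a)), 0
3. a, 0
4. ◇◇((b ∧ ¬a) ∨ ¬a), 0
5. ¬◇((b ∧ ¬a) ∨ ¬a), 0
6. ¬((b ∧ ¬a) ∨ ¬a), 0
7. ¬(b ∧ ¬a), 0
8. ◇((b ∧ ¬a) ∨ ¬a), 1
9. ¬((b ∧ ¬a) ∨ ¬a), 1
10. ¬(b ∧ ¬a), 1
11. a, 1
12. (b ∧ ¬a) ∨ ¬a, 2
13. ¬a, 2
Accessibility: 0R0, 0R1, 1R0, 1R1, 1R2, 2R1, 2R2

Yes, satisfiable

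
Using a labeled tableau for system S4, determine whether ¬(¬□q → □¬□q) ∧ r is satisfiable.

1. ¬(¬□q → □¬□q) ∧ r, 0
2. ¬(¬□q → □¬□q), 0
3. r, 0
4. ¬□q, 0
5. ¬□¬□q, 0
6. ¬q, 1
7. □q, 2
8. q, 2
Accessibility: 0R0, 0R1, 0R2, 1R1, 2R2

Yes, satisfiable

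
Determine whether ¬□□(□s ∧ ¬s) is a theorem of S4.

Tableau for the negation □□(□s ∧ ¬s):
1. □□(□s ∧ ¬s), u
2. □(□s ∧ ¬s), u
3. □s ∧ ¬s, u
4. □s, u
5. ¬s, u
6. s, u
Accessibility: uRu
Branch closes: s and ¬s both at u.
All branches of the negation close; one closing branch shown above.

Yes, valid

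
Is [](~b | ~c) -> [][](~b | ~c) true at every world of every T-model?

Tableau for the negation ~([](~b | ~c) -> [][](~b | ~c)):
1. ~([](~b | ~c) -> [][](~b | ~c)), 0
2. [](~b | ~c), 0
3. ~[][](~b | ~c), 0
4. ~b | ~c, 0
5. ~c, 0
6. ~[](~b | ~c), 1
7. ~b | ~c, 1
8. ~c, 1
9. ~(~b | ~c), 2
10. b, 2
11. c, 2
Accessibility: 0R0, 0R1, 1R1, 1R2, 2R2
The negation has an open branch (countermodel exists).

Not valid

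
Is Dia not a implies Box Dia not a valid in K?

Tableau for the negation not (Dia not a implies Box Dia not a):
1. not (Dia not a implies Box Dia not a), u
2. Dia not a, u
3. not Box Dia not a, u
4. not a, v
5. not Dia not a, w
Accessibility: uRv, uRw
The negation has an open branch (countermodel exists).

Invalid (countermodel exists)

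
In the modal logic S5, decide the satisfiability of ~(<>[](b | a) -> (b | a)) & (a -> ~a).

No, unsatisfiable

1. ~(<>[](b | a) -> (b | a)) & (a -> ~a), 0
2. ~(<>[](b | a) -> (b | a)), 0   [&-rule on 1]
3. a -> ~a, 0   [&-rule on 1]
4. <>[](b | a), 0   [~->-rule on 2]
5. ~(b | a), 0   [~->-rule on 2]
6. ~b, 0   [~|-rule on 5]
7. ~a, 0   [~|-rule on 5]
8. [](b | a), 1   [<>-rule on 4: fresh world 1, 0R1]
9. b | a, 0   [[]-rule on 8 via 1R0]
10. b | a, 1   [[]-rule on 8 via 1R1]
11. a, 0   [|-rule on 9 (branches; this branch)]
Accessibility: 0R0, 0R1, 1R0, 1R1
Branch closes: a and ~a both at 0.
All branches of the tableau close; one closing branch shown above.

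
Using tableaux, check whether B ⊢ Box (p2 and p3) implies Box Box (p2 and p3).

Tableau for the negation not (Box (p2 and p3) implies Box Box (p2 and p3)):
1. not (Box (p2 and p3) implies Box Box (p2 and p3)), w0
2. Box (p2 and p3), w0
3. not Box Box (p2 and p3), w0
4. p2 and p3, w0
5. p2, w0
6. p3, w0
7. not Box (p2 and p3), w1
8. p2 and p3, w1
9. p2, w1
10. p3, w1
11. not (p2 and p3), w2
12. not p3, w2
Accessibility: w0Rw0, w0Rw1, w1Rw0, w1Rw1, w1Rw2, w2Rw1, w2Rw2
The negation has an open branch (countermodel exists).

No, not valid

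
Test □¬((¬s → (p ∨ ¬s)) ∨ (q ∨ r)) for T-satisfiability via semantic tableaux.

1. □¬((¬s → (p ∨ ¬s)) ∨ (q ∨ r)), w0
2. ¬((¬s → (p ∨ ¬s)) ∨ (q ∨ r)), w0   [□-rule on 1 via w0Rw0]
3. ¬(¬s → (p ∨ ¬s)), w0   [¬∨-rule on 2]
4. ¬(q ∨ r), w0   [¬∨-rule on 2]
5. ¬s, w0   [¬→-rule on 3]
6. ¬(p ∨ ¬s), w0   [¬→-rule on 3]
7. ¬q, w0   [¬∨-rule on 4]
8. ¬r, w0   [¬∨-rule on 4]
9. ¬p, w0   [¬∨-rule on 6]
10. s, w0   [¬∨-rule on 6]
Accessibility: w0Rw0
Branch closes: s and ¬s both at w0.
All branches of the tableau close; one closing branch shown above.

No, unsatisfiable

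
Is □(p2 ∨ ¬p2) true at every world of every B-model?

Yes, valid

Tableau for the negation ¬□(p2 ∨ ¬p2):
1. ¬□(p2 ∨ ¬p2), w0
2. ¬(p2 ∨ ¬p2), w1
3. ¬p2, w1
4. p2, w1
Accessibility: w0Rw0, w0Rw1, w1Rw0, w1Rw1
Branch closes: p2 and ¬p2 both at w1.
Every branch of the negation's tableau closes; the branch above is one of them.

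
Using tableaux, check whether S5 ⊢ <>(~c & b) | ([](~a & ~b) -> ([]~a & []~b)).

Valid

Tableau for the negation ~(<>(~c & b) | ([](~a & ~b) -> ([]~a & []~b))):
1. ~(<>(~c & b) | ([](~a & ~b) -> ([]~a & []~b))), 0
2. ~<>(~c & b), 0   [~|-rule on 1]
3. ~([](~a & ~b) -> ([]~a & []~b)), 0   [~|-rule on 1]
4. [](~a & ~b), 0   [~->-rule on 3]
5. ~([]~a & []~b), 0   [~->-rule on 3]
6. ~(~c & b), 0   [~<>-rule on 2 via 0R0]
7. ~a & ~b, 0   [[]-rule on 4 via 0R0]
8. ~a, 0   [&-rule on 7]
9. ~b, 0   [&-rule on 7]
10. ~[]~b, 0   [~&-rule on 5 (branches; this branch)]
11. b, 1   [~[]-rule on 10: fresh world 1, 0R1]
12. ~(~c & b), 1   [~<>-rule on 2 via 0R1]
13. ~a & ~b, 1   [[]-rule on 4 via 0R1]
14. ~a, 1   [&-rule on 13]
15. ~b, 1   [&-rule on 13]
Accessibility: 0R0, 0R1, 1R0, 1R1
Branch closes: b and ~b both at 1.
Every branch of the negation's tableau closes; the branch above is one of them.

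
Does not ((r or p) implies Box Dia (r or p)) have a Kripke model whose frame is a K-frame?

Yes, satisfiable

1. not ((r or p) implies Box Dia (r or p)), u
2. r or p, u
3. not Box Dia (r or p), u
4. p, u
5. not Dia (r or p), v
Accessibility: uRv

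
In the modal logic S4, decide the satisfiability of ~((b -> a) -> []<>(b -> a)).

1. ~((b -> a) -> []<>(b -> a)), 0
2. b -> a, 0   [~->-rule on 1]
3. ~[]<>(b -> a), 0   [~->-rule on 1]
4. a, 0   [->-rule on 2 (branches; this branch)]
5. ~<>(b -> a), 1   [~[]-rule on 3: fresh world 1, 0R1]
6. ~(b -> a), 1   [~<>-rule on 5 via 1R1]
7. b, 1   [~->-rule on 6]
8. ~a, 1   [~->-rule on 6]
Accessibility: 0R0, 0R1, 1R1

Satisfiable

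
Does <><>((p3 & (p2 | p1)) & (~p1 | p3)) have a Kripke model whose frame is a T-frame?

1. <><>((p3 & (p2 | p1)) & (~p1 | p3)), 0
2. <>((p3 & (p2 | p1)) & (~p1 | p3)), 1
3. (p3 & (p2 | p1)) & (~p1 | p3), 2
4. p3 & (p2 | p1), 2
5. ~p1 | p3, 2
6. p3, 2
7. p2 | p1, 2
8. p1, 2
Accessibility: 0R0, 0R1, 1R1, 1R2, 2R2

Yes, satisfiable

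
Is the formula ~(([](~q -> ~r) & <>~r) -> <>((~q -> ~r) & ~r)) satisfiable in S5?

No, unsatisfiable

1. ~(([](~q -> ~r) & <>~r) -> <>((~q -> ~r) & ~r)), 0
2. [](~q -> ~r) & <>~r, 0   [~->-rule on 1]
3. ~<>((~q -> ~r) & ~r), 0   [~->-rule on 1]
4. [](~q -> ~r), 0   [&-rule on 2]
5. <>~r, 0   [&-rule on 2]
6. ~((~q -> ~r) & ~r), 0   [~<>-rule on 3 via 0R0]
7. ~q -> ~r, 0   [[]-rule on 4 via 0R0]
8. r, 0   [~&-rule on 6 (branches; this branch)]
9. q, 0   [->-rule on 7 (branches; this branch)]
10. ~r, 1   [<>-rule on 5: fresh world 1, 0R1]
11. ~((~q -> ~r) & ~r), 1   [~<>-rule on 3 via 0R1]
12. ~q -> ~r, 1   [[]-rule on 4 via 0R1]
13. ~(~q -> ~r), 1   [~&-rule on 11 (branches; this branch)]
14. ~q, 1   [~->-rule on 13]
15. r, 1   [~->-rule on 13]
Accessibility: 0R0, 0R1, 1R0, 1R1
Branch closes: r and ~r both at 1.
Every branch closes; the branch above is one of them.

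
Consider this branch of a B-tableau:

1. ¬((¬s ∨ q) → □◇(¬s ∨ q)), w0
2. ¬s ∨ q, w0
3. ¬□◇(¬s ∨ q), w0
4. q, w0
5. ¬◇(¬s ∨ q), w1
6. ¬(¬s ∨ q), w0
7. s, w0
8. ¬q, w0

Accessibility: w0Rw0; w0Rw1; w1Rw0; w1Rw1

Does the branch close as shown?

Closed

Both q and ¬q appear at w0.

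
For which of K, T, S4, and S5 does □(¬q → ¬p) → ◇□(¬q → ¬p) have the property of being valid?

K-tableau for the negation ¬(□(¬q → ¬p) → ◇□(¬q → ¬p)):
1. ¬(□(¬q → ¬p) → ◇□(¬q → ¬p)), w0
2. □(¬q → ¬p), w0   [¬→-rule on 1]
3. ¬◇□(¬q → ¬p), w0   [¬→-rule on 1]
Complete open branch: countermodel on a K-frame, so not valid in K.
T-tableau for the negation ¬(□(¬q → ¬p) → ◇□(¬q → ¬p)):
1. ¬(□(¬q → ¬p) → ◇□(¬q → ¬p)), w0
2. □(¬q → ¬p), w0   [¬→-rule on 1]
3. ¬◇□(¬q → ¬p), w0   [¬→-rule on 1]
4. ¬q → ¬p, w0   [□-rule on 2 via w0Rw0]
5. ¬□(¬q → ¬p), w0   [¬◇-rule on 3 via w0Rw0]
6. ¬p, w0   [→-rule on 4 (branches; this branch)]
7. ¬(¬q → ¬p), w1   [¬□-rule on 5: fresh world w1, w0Rw1]
8. ¬q, w1   [¬→-rule on 7]
9. p, w1   [¬→-rule on 7]
10. ¬q → ¬p, w1   [□-rule on 2 via w0Rw1]
11. ¬□(¬q → ¬p), w1   [¬◇-rule on 3 via w0Rw1]
12. ¬p, w1   [→-rule on 10 (branches; this branch)]
Accessibility: w0Rw0, w0Rw1, w1Rw1
Branch closes: p and ¬p both at w1.
Every branch closes (one shown): valid in T, hence also in S4, S5 (every theorem of T is a theorem of S4 and S5).

T, S4, S5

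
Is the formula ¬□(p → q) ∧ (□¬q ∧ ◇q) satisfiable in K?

1. ¬□(p → q) ∧ (□¬q ∧ ◇q), 0
2. ¬□(p → q), 0
3. □¬q ∧ ◇q, 0
4. □¬q, 0
5. ◇q, 0
6. ¬(p → q), 1
7. p, 1
8. ¬q, 1
9. q, 2
10. ¬q, 2
Accessibility: 0R1, 0R2
Branch closes: q and ¬q both at 2.
(One branch shown.) All branches close.

Unsatisfiable (every branch closes)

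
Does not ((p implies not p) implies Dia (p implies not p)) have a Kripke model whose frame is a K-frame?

1. not ((p implies not p) implies Dia (p implies not p)), w0
2. p implies not p, w0
3. not Dia (p implies not p), w0
4. not p, w0

Satisfiable (open branch found)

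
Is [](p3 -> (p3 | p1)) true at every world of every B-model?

Valid

Tableau for the negation ~[](p3 -> (p3 | p1)):
1. ~[](p3 -> (p3 | p1)), u
2. ~(p3 -> (p3 | p1)), v
3. p3, v
4. ~(p3 | p1), v
5. ~p3, v
6. ~p1, v
Accessibility: uRu, uRv, vRu, vRv
Branch closes: p3 and ~p3 both at v.
All branches of the negation close; one closing branch shown above.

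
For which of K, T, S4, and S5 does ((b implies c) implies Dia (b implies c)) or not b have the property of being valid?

T-tableau for the negation not (((b implies c) implies Dia (b implies c)) or not b):
1. not (((b implies c) implies Dia (b implies c)) or not b), 0
2. not ((b implies c) implies Dia (b implies c)), 0
3. b, 0
4. b implies c, 0
5. not Dia (b implies c), 0
6. not (b implies c), 0
7. not c, 0
8. c, 0
Accessibility: 0R0
Branch closes: c and not c both at 0.
Every branch closes (one shown): valid in T, hence also in S4, S5 (every theorem of T is a theorem of S4 and S5).
K-tableau for the negation not (((b implies c) implies Dia (b implies c)) or not b):
1. not (((b implies c) implies Dia (b implies c)) or not b), 0
2. not ((b implies c) implies Dia (b implies c)), 0
3. b, 0
4. b implies c, 0
5. not Dia (b implies c), 0
6. c, 0
Complete open branch: countermodel on a K-frame, so not valid in K.

T, S4, S5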